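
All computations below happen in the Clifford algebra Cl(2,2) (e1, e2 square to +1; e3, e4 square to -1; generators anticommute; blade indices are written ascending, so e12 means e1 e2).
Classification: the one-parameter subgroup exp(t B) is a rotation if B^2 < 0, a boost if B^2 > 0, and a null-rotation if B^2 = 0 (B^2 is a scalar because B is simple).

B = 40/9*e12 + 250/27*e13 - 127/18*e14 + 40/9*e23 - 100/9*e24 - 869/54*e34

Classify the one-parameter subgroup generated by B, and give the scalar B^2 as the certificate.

B^2 term by term: the squares give (40/9)^2*(e12)^2 + (250/27)^2*(e13)^2 + (-127/18)^2*(e14)^2 + (40/9)^2*(e23)^2 + (-100/9)^2*(e24)^2 + (-869/54)^2*(e34)^2 = 1600/81*(-1) + 62500/729*(+1) + 16129/324*(+1) + 1600/81*(+1) + 10000/81*(+1) + 755161/2916*(-1) = 0 (each basis 2-blade squares to minus the product of its generators' squares); cross terms between blades sharing an index anticommute and cancel; the commuting (index-disjoint) pairs give grade-4 terms 2*c*c'*(blade product), which cancel blade by blade — e1234: -34760/243 + 50000/243 - 5080/81 = 0 — confirming B is simple. So B^2 = 0.
Answer: null-rotation, certificate B^2 = 0. The scalar 0 is the complete invariant here: its sign names the subgroup type.


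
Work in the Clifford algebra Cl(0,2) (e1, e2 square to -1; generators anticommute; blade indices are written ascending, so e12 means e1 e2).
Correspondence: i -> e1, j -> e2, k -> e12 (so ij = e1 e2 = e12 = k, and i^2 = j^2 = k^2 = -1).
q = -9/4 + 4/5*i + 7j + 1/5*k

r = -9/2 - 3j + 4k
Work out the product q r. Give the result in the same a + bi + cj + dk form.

In blades: q = -9/4 + 4/5*e1 + 7*e2 + 1/5*e12, r = -9/2 - 3*e2 + 4*e12.
Distribute q over r term by term (generator squares from the signature, products reordered to ascending indices): (-9/4)*r = 81/8 + 27/4*e2 - 9*e12; (4/5*e1)*r = -18/5*e1 - 16/5*e2 - 12/5*e12; (7*e2)*r = 21 + 28*e1 - 63/2*e2; (1/5*e12)*r = -4/5 + 3/5*e1 - 9/10*e12.
Sum: 1213/40 + 25*e1 - 559/20*e2 - 123/10*e12; translating back through the correspondence:
Answer: 1213/40 + 25i - 559/20*j - 123/10*k


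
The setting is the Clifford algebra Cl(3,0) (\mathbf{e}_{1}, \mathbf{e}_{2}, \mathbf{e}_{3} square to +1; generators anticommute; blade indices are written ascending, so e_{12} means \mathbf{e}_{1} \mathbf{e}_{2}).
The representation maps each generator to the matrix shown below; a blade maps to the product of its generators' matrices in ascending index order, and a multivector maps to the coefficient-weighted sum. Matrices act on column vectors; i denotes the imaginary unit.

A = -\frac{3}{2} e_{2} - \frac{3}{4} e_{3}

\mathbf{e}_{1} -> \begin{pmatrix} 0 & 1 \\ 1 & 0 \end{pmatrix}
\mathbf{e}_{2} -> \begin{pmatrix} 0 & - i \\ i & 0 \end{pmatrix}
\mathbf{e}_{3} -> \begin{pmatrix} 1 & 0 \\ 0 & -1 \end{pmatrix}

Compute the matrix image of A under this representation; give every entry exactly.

M = (-\frac{3}{2})*rho(e_{2}) + (-\frac{3}{4})*rho(e_{3}), summed entrywise:
Answer: \begin{pmatrix} - \frac{3}{4} & \frac{3 i}{2} \\ - \frac{3 i}{2} & \frac{3}{4} \end{pmatrix}


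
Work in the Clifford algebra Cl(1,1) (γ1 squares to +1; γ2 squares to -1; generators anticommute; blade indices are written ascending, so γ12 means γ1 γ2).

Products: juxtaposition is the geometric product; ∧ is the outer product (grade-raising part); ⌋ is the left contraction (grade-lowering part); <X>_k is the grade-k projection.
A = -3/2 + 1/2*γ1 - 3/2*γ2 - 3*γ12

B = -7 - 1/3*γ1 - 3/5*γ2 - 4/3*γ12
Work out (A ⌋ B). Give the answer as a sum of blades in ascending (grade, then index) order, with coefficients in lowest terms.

step 1: 403/30 + 5/2*γ1 + 7/30*γ2 + 2*γ12
Answer: 403/30 + 5/2*γ1 + 7/30*γ2 + 2*γ12


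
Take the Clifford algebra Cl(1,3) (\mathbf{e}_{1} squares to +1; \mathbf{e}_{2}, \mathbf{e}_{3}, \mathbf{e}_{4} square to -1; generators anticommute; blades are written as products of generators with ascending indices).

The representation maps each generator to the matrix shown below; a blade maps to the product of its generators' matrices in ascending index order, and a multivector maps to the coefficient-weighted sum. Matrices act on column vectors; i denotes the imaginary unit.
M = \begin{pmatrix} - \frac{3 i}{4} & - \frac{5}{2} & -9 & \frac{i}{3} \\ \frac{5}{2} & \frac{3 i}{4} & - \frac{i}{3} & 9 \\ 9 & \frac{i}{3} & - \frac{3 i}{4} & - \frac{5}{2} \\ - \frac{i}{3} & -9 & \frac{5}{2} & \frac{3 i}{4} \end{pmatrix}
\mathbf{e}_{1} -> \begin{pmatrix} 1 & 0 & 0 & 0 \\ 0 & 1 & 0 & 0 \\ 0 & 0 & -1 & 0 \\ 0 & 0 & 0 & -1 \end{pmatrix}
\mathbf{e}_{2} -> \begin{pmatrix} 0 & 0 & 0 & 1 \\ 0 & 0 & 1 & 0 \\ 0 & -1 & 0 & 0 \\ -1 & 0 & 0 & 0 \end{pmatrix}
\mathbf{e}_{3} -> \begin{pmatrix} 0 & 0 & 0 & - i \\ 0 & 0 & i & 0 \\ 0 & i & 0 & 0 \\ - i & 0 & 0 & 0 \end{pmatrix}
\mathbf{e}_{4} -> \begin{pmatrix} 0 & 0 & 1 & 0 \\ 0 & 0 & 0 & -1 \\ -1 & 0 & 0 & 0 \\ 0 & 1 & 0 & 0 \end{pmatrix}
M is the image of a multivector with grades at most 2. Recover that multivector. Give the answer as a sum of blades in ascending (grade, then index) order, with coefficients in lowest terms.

Method: the blade images are trace-orthogonal — tr(rho(e_A) rho(e_B)^-1) = 4 if A = B and 0 otherwise — and rho(e_A)^-1 = (e_A)^2 * rho(e_A) with (e_A)^2 = +1 or -1, so the coefficient of e_A in the preimage is (e_A)^2 * tr(M rho(e_A))/4.
Nonzero projections over blades of grade <= 2: e_{4}: (e_{4})^2 = -1, tr(M rho(e_{4})) = 36, coefficient -9; e_{1} e_{3}: (e_{1} e_{3})^2 = +1, tr(M rho(e_{1} e_{3})) = - \frac{4}{3}, coefficient -\frac{1}{3}; e_{2} e_{3}: (e_{2} e_{3})^2 = -1, tr(M rho(e_{2} e_{3})) = -3, coefficient \frac{3}{4}; e_{2} e_{4}: (e_{2} e_{4})^2 = -1, tr(M rho(e_{2} e_{4})) = 10, coefficient -\frac{5}{2}. Every other blade of grade <= 2 projects to 0.
Answer: -9 e_{4} - \frac{1}{3} e_{1} e_{3} + \frac{3}{4} e_{2} e_{3} - \frac{5}{2} e_{2} e_{4}


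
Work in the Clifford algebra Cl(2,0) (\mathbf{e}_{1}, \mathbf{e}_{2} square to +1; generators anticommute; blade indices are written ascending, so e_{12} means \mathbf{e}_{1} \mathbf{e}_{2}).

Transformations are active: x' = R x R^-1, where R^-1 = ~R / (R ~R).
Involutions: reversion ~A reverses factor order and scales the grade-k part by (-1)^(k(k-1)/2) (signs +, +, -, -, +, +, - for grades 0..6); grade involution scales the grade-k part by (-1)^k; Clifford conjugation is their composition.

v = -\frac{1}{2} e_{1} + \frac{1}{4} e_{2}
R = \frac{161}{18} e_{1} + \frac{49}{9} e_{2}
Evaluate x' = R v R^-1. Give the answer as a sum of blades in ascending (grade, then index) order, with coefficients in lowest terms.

~R = \frac{161}{18} e_{1} + \frac{49}{9} e_{2}, and R ~R = \frac{35525}{324}, so R^-1 = ~R / (\frac{35525}{324}).
R v = -\frac{28}{9} + \frac{119}{24} e_{12}
Answer: -\frac{11}{1450} e_{1} - \frac{1621}{2900} e_{2}


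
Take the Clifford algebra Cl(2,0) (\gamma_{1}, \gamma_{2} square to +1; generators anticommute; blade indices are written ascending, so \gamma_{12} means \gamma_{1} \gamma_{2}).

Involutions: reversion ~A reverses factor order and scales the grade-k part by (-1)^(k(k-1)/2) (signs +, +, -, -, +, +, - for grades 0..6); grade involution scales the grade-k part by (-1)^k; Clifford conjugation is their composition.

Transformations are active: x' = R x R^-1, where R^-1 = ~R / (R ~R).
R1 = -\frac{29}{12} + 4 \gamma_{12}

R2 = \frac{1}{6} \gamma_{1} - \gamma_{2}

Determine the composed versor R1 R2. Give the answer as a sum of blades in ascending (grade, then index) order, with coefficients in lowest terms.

Distribute over the terms of R1 (each basis-blade product reordered to ascending indices, repeated generators contracted through their squares):
(-\frac{29}{12}) R2 = -\frac{29}{72} \gamma_{1} + \frac{29}{12} \gamma_{2}
(4 \gamma_{12}) R2 = -4 \gamma_{1} - \frac{2}{3} \gamma_{2}
Summing the partial products and collecting blades:
Answer: -\frac{317}{72} \gamma_{1} + \frac{7}{4} \gamma_{2}


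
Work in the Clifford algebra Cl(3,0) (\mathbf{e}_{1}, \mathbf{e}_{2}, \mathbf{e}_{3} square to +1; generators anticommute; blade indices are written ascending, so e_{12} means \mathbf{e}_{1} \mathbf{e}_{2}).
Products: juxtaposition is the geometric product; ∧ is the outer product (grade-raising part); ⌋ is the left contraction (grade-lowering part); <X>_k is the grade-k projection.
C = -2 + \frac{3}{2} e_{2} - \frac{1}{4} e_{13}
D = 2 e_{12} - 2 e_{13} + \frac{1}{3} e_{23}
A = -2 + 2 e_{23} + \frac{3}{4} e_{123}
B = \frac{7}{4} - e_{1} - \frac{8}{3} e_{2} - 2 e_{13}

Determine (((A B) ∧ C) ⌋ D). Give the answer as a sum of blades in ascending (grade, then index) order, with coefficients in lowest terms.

step 1: -\frac{7}{2} + 2 e_{1} + \frac{23}{6} e_{2} + \frac{16}{3} e_{3} - 4 e_{12} + 6 e_{13} + \frac{11}{4} e_{23} - \frac{11}{16} e_{123}
step 2: 7 - 4 e_{1} - \frac{155}{12} e_{2} - \frac{32}{3} e_{3} + 11 e_{12} - \frac{89}{8} e_{13} - \frac{27}{2} e_{23} - \frac{20}{3} e_{123}
step 3: -\frac{159}{4} + \frac{9}{2} e_{1} - \frac{40}{9} e_{2} + \frac{133}{36} e_{3} + 14 e_{12} - 14 e_{13} + \frac{7}{3} e_{23}
Answer: -\frac{159}{4} + \frac{9}{2} e_{1} - \frac{40}{9} e_{2} + \frac{133}{36} e_{3} + 14 e_{12} - 14 e_{13} + \frac{7}{3} e_{23}


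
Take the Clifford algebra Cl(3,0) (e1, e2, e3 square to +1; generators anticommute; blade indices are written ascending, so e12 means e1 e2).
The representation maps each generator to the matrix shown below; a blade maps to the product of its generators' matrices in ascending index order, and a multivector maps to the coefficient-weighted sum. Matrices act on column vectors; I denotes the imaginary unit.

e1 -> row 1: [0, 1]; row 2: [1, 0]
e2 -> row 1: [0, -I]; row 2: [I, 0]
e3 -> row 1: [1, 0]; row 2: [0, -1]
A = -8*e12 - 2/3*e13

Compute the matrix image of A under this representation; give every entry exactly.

Bivector images (products of the table entries): rho(e12) = rho(e1)rho(e2) = row 1: [I, 0]; row 2: [0, -I]; rho(e13) = rho(e1)rho(e3) = row 1: [0, -1]; row 2: [1, 0].
M = (-8)*rho(e12) + (-2/3)*rho(e13), summed entrywise:
Answer: row 1: [-8*I, 2/3]; row 2: [-2/3, 8*I]


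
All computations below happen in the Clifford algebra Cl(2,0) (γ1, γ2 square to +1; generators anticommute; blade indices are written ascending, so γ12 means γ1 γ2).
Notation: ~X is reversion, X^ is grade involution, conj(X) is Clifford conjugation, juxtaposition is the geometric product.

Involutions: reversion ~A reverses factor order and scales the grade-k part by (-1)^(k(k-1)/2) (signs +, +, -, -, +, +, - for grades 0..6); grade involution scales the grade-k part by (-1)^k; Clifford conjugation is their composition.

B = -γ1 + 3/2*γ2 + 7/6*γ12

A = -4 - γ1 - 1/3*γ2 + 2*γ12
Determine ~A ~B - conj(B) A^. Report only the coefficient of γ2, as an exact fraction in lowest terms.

first term: -11/6 + 11/18*γ1 - 41/6*γ2 + 17/6*γ12
second term: 17/6 - 25/18*γ1 + 55/6*γ2 + 13/2*γ12
Answer: -16


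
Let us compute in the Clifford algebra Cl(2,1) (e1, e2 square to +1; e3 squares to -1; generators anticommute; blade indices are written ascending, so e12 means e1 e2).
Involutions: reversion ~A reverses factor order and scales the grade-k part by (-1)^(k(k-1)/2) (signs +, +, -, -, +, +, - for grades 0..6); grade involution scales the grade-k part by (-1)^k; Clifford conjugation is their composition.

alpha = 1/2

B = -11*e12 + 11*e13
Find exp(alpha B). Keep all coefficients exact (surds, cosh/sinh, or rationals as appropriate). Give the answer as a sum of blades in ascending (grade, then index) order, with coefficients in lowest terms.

B^2 term by term: the squares give (-11)^2*(e12)^2 + (11)^2*(e13)^2 = 121*(-1) + 121*(+1) = 0 (each basis 2-blade squares to minus the product of its generators' squares); cross terms between blades sharing an index anticommute and cancel. So B^2 = 0.
B^2 = 0, hence only two terms survive: exp(alpha B) = 1 + alpha B (parabolic case).
Answer: 1 - 11/2*e12 + 11/2*e13


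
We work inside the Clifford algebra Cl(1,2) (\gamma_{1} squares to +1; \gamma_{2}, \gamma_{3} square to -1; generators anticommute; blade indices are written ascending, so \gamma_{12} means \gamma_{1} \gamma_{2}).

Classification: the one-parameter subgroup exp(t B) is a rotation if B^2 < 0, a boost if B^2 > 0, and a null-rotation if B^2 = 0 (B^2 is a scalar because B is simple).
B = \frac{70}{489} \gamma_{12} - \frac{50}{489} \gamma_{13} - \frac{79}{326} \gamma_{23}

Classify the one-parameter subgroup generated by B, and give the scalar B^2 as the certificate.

B^2 term by term: the squares give (\frac{70}{489})^2*(\gamma_{12})^2 + (-\frac{50}{489})^2*(\gamma_{13})^2 + (-\frac{79}{326})^2*(\gamma_{23})^2 = \frac{4900}{239121}*(+1) + \frac{2500}{239121}*(+1) + \frac{6241}{106276}*(-1) = -\frac{1}{36} (each basis 2-blade squares to minus the product of its generators' squares); cross terms between blades sharing an index anticommute and cancel. So B^2 = -\frac{1}{36}.
Answer: rotation, certificate B^2 = -\frac{1}{36}. One invariant decides it: the square -\frac{1}{36} survives every conjugation, and its sign is exactly the classification.


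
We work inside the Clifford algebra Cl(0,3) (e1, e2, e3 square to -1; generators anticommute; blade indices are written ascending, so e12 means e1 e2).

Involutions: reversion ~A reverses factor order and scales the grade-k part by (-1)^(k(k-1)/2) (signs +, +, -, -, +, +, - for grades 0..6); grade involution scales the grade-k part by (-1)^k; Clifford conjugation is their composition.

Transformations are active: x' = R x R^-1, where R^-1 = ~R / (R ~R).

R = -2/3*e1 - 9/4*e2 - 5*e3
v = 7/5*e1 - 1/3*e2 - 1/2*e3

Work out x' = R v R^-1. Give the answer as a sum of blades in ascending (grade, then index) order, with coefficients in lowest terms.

~R = -2/3*e1 - 9/4*e2 - 5*e3, and R ~R = -4393/144, so R^-1 = ~R / (-4393/144).
R v = -139/60 + 607/180*e12 + 22/3*e13 - 13/24*e23
Answer: -6595/4393*e1 - 553/65895*e2 - 2279/8786*e3


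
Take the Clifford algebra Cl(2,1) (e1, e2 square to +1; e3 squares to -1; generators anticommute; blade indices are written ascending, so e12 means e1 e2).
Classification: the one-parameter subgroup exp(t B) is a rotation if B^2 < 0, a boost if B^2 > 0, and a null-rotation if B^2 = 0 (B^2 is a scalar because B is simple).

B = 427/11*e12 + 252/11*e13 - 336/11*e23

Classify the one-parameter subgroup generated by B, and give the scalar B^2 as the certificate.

B^2 term by term: the squares give (427/11)^2*(e12)^2 + (252/11)^2*(e13)^2 + (-336/11)^2*(e23)^2 = 182329/121*(-1) + 63504/121*(+1) + 112896/121*(+1) = -49 (each basis 2-blade squares to minus the product of its generators' squares); cross terms between blades sharing an index anticommute and cancel. So B^2 = -49.
Answer: rotation, certificate B^2 = -49. Note: conjugating B changes its blade decomposition but never the scalar B^2 = -49, whose sign settles the classification.


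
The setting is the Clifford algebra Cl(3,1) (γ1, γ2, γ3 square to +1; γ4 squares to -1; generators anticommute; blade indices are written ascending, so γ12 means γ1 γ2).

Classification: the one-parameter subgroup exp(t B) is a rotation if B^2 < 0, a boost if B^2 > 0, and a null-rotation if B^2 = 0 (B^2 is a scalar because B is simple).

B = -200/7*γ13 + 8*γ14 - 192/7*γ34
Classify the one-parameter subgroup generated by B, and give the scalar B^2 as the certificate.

B^2 term by term: the squares give (-200/7)^2*(γ13)^2 + (8)^2*(γ14)^2 + (-192/7)^2*(γ34)^2 = 40000/49*(-1) + 64*(+1) + 36864/49*(+1) = 0 (each basis 2-blade squares to minus the product of its generators' squares); cross terms between blades sharing an index anticommute and cancel. So B^2 = 0.
Answer: null-rotation, certificate B^2 = 0. B^2 = 0 is basis-independent, so its sign is the whole story.


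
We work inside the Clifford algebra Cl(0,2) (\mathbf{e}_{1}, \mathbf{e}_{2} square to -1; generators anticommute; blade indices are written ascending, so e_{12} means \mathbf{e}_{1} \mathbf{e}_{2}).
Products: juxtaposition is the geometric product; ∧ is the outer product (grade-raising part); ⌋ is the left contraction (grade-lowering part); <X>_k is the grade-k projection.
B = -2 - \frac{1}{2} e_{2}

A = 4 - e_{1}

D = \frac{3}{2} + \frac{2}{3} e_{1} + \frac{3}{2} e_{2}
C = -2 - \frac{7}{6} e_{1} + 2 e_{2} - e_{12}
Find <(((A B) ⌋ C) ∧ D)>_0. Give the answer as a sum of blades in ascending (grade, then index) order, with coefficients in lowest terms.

step 1: -8 + 2 e_{1} - 2 e_{2} + \frac{1}{2} e_{12}
step 2: \frac{137}{6} + \frac{34}{3} e_{1} - 14 e_{2} + 8 e_{12}
step 3: \frac{137}{4} + \frac{290}{9} e_{1} + \frac{53}{4} e_{2} + \frac{115}{3} e_{12}
step 4: \frac{137}{4}
Answer: \frac{137}{4}


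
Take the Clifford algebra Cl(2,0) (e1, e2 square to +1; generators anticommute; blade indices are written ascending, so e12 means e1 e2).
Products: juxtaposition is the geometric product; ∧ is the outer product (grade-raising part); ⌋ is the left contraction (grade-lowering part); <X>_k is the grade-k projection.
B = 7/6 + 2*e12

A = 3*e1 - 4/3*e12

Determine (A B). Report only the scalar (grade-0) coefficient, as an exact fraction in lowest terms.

step 1: 8/3 + 7/2*e1 + 6*e2 - 14/9*e12
Answer: 8/3


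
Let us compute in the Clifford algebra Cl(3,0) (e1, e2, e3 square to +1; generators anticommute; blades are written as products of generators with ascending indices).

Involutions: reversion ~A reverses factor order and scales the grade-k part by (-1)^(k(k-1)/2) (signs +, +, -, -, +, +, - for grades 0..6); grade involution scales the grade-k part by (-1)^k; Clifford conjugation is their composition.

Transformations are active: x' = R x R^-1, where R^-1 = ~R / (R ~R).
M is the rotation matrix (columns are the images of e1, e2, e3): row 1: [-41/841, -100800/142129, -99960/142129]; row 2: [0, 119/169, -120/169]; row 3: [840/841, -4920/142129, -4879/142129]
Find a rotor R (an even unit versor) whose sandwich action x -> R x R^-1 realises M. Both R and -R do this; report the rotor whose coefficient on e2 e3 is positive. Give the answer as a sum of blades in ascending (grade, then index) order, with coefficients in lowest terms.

Method: write R = a + b12*e1 e2 + b13*e1 e3 + b23*e2 e3 with a^2 + b12^2 + b13^2 + b23^2 = 1 (so R^-1 = ~R). Expanding the columns R e_j ~R gives tr M = 4a^2 - 1 and, from the antisymmetric part, M21 - M12 = -4a*b12, M13 - M31 = 4a*b13, M32 - M23 = -4a*b23.
Here tr M = 88271/142129, so a^2 = (1 + tr M)/4 = 57600/142129 and a = ±240/377. Taking a = 240/377: M21 - M12 = 100800/142129, M13 - M31 = -241920/142129, M32 - M23 = 96000/142129, giving b12 = -105/377, b13 = -252/377, b23 = -100/377, i.e. R = 240/377 - 105/377*e1 e2 - 252/377*e1 e3 - 100/377*e2 e3.
Its e2 e3 coefficient is negative, so report the other preimage -R.
Answer: -240/377 + 105/377*e1 e2 + 252/377*e1 e3 + 100/377*e2 e3. Note: both R and -R realise this M (trace 88271/142129); the covering map identifies them, and the e2 e3-coefficient sign is the tie-breaker.


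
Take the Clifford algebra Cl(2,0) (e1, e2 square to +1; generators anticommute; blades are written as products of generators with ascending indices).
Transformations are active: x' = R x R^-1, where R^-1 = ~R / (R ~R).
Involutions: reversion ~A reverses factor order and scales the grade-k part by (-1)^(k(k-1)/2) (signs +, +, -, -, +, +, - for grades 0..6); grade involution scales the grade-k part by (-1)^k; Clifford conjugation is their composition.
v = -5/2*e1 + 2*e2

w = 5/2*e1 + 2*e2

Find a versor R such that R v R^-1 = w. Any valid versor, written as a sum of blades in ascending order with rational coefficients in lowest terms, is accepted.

Take R = v + w = 4*e2. Because q(v) = q(w) = 41/4, conjugation by R sends v exactly to w.
Answer: 4*e2


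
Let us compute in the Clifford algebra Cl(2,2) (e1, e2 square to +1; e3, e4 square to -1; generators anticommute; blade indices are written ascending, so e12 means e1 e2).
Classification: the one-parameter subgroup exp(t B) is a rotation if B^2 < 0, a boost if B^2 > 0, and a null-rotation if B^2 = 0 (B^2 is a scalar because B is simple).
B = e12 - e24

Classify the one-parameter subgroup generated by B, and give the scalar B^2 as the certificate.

B^2 term by term: the squares give (1)^2*(e12)^2 + (-1)^2*(e24)^2 = 1*(-1) + 1*(+1) = 0 (each basis 2-blade squares to minus the product of its generators' squares); cross terms between blades sharing an index anticommute and cancel. So B^2 = 0.
Answer: null-rotation, certificate B^2 = 0. Certificate logic: 0 is a conjugation-invariant scalar, so its sign fixes rotation versus boost versus null-rotation outright.


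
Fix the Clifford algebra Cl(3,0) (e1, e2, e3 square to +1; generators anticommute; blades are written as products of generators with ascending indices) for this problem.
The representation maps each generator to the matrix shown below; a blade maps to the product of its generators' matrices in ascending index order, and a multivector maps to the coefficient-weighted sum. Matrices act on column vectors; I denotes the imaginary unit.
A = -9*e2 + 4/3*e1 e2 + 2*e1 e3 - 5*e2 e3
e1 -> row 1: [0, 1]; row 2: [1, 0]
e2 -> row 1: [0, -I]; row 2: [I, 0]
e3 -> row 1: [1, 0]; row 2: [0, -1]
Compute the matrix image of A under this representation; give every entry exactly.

Bivector images (products of the table entries): rho(e1 e2) = rho(e1)rho(e2) = row 1: [I, 0]; row 2: [0, -I]; rho(e1 e3) = rho(e1)rho(e3) = row 1: [0, -1]; row 2: [1, 0]; rho(e2 e3) = rho(e2)rho(e3) = row 1: [0, I]; row 2: [I, 0].
M = (-9)*rho(e2) + (4/3)*rho(e1 e2) + (2)*rho(e1 e3) + (-5)*rho(e2 e3), summed entrywise:
Answer: row 1: [4*I/3, -2 + 4*I]; row 2: [2 - 14*I, -4*I/3]


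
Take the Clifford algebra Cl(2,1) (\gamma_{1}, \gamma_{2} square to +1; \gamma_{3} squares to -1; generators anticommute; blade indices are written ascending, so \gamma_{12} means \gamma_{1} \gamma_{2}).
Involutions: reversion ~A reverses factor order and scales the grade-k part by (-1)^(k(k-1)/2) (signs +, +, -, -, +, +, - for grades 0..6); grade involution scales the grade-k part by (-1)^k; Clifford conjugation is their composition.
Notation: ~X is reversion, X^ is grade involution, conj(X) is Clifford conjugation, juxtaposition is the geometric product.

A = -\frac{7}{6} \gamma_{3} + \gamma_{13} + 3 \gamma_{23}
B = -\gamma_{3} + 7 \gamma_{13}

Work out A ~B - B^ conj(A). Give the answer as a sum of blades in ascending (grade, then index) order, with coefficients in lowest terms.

first term: -\frac{49}{6} + \frac{55}{6} \gamma_{1} + 3 \gamma_{2} + 21 \gamma_{12}
second term: -\frac{49}{6} - \frac{55}{6} \gamma_{1} - 3 \gamma_{2} - 21 \gamma_{12}
Answer: \frac{55}{3} \gamma_{1} + 6 \gamma_{2} + 42 \gamma_{12}


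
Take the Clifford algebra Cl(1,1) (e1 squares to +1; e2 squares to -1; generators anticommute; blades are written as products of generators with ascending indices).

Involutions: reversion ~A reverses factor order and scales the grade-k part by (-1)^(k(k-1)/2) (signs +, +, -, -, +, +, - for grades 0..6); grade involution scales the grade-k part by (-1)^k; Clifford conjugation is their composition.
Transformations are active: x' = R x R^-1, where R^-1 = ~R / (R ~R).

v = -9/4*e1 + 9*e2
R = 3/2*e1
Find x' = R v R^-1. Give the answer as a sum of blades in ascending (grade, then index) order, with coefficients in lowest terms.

~R = 3/2*e1, and R ~R = 9/4, so R^-1 = ~R / (9/4).
R v = -27/8 + 27/2*e1 e2
Answer: -9/4*e1 - 9*e2


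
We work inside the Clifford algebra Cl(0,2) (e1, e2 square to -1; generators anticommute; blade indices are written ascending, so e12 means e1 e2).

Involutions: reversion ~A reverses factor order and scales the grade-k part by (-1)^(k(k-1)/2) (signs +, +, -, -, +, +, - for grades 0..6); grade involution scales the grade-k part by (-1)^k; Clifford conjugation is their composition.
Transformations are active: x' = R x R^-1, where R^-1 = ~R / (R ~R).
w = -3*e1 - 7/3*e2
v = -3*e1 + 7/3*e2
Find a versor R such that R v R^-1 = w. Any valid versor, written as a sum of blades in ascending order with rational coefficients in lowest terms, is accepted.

Why this works: both vectors square to -130/9, so q(v) = q(w) and R = v + w = -6*e1 carries v to w — its own direction survives, the complement (v - w)/2 flips.
Answer: -6*e1


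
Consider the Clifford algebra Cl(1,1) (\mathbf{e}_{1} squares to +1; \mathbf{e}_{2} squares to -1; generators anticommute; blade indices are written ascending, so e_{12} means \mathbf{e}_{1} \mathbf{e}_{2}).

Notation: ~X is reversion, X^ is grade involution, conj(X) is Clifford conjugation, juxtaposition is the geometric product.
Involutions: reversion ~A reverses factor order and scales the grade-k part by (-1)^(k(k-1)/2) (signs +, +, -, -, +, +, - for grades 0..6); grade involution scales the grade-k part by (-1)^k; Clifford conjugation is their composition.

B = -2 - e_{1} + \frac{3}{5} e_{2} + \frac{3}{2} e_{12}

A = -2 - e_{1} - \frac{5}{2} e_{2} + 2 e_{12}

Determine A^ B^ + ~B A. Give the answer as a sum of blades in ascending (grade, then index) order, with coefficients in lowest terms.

first term: \frac{19}{2} + \frac{19}{20} e_{1} - \frac{43}{10} e_{2} - \frac{101}{10} e_{12}
second term: \frac{7}{2} + \frac{29}{20} e_{1} + \frac{3}{10} e_{2} + \frac{21}{10} e_{12}
Answer: 13 + \frac{12}{5} e_{1} - 4 e_{2} - 8 e_{12}


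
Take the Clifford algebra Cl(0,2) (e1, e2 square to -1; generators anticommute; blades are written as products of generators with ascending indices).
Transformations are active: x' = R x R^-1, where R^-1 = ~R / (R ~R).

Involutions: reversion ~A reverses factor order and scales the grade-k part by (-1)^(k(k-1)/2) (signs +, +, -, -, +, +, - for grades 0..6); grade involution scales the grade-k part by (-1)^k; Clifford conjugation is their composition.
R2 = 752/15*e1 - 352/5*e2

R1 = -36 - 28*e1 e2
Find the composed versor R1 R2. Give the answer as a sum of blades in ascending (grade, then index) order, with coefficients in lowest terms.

Distribute over the terms of R1 (each basis-blade product reordered to ascending indices, repeated generators contracted through their squares):
(-36) R2 = -9024/5*e1 + 12672/5*e2
(-28*e1 e2) R2 = -9856/5*e1 - 21056/15*e2
Summing the partial products and collecting blades:
Answer: -3776*e1 + 3392/3*e2


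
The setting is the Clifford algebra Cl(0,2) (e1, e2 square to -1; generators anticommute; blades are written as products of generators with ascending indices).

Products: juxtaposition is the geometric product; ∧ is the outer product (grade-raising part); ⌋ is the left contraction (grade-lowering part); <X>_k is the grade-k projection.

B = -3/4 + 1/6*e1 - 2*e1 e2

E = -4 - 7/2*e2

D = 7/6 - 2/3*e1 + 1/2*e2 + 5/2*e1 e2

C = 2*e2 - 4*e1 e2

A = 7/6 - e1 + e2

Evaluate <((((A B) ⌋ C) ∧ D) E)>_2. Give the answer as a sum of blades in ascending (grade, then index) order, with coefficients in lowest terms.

step 1: -17/24 - 19/18*e1 - 11/4*e2 - 5/2*e1 e2
step 2: -9/2 + 11*e1 - 203/36*e2 + 17/6*e1 e2
step 3: -21/4 + 95/6*e1 - 1907/216*e2 - 335/54*e1 e2
step 4: -4277/432 - 9185/108*e1 + 11597/216*e2 - 3305/108*e1 e2
step 5: -3305/108*e1 e2
Answer: -3305/108*e1 e2


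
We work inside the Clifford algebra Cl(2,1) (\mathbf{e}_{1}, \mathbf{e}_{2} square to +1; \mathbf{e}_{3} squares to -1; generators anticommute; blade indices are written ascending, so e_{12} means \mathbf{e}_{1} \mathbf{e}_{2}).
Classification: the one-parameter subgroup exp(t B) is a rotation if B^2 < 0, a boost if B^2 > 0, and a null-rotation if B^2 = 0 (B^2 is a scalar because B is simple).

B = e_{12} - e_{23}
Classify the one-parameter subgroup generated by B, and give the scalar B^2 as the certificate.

B^2 term by term: the squares give (1)^2*(e_{12})^2 + (-1)^2*(e_{23})^2 = 1*(-1) + 1*(+1) = 0 (each basis 2-blade squares to minus the product of its generators' squares); cross terms between blades sharing an index anticommute and cancel. So B^2 = 0.
Answer: null-rotation, certificate B^2 = 0. Note: conjugating B changes its blade decomposition but never the scalar B^2 = 0, whose sign settles the classification.


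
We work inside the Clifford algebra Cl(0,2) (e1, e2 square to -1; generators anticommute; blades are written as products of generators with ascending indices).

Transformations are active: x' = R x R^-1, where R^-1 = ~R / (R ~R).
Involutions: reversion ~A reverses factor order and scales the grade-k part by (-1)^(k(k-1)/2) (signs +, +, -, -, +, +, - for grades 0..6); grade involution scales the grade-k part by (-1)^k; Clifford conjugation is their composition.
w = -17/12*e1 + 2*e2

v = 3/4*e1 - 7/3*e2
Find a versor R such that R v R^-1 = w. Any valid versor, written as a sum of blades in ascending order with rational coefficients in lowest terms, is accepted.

Here q(v) = q(w) = -865/144; the classical choice R = v + w = -2/3*e1 - 1/3*e2 then realises v -> w under the sandwich.
Answer: -2/3*e1 - 1/3*e2


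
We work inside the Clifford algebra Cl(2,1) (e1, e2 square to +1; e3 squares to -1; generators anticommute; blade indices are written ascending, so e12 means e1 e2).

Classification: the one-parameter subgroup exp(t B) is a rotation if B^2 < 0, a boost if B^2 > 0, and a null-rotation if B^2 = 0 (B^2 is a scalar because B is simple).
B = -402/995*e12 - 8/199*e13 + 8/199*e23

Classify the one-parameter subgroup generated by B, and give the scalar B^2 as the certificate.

B^2 term by term: the squares give (-402/995)^2*(e12)^2 + (-8/199)^2*(e13)^2 + (8/199)^2*(e23)^2 = 161604/990025*(-1) + 64/39601*(+1) + 64/39601*(+1) = -4/25 (each basis 2-blade squares to minus the product of its generators' squares); cross terms between blades sharing an index anticommute and cancel. So B^2 = -4/25.
Answer: rotation, certificate B^2 = -4/25. Because -4/25 is invariant under every versor sandwich, the classification follows from its sign alone.


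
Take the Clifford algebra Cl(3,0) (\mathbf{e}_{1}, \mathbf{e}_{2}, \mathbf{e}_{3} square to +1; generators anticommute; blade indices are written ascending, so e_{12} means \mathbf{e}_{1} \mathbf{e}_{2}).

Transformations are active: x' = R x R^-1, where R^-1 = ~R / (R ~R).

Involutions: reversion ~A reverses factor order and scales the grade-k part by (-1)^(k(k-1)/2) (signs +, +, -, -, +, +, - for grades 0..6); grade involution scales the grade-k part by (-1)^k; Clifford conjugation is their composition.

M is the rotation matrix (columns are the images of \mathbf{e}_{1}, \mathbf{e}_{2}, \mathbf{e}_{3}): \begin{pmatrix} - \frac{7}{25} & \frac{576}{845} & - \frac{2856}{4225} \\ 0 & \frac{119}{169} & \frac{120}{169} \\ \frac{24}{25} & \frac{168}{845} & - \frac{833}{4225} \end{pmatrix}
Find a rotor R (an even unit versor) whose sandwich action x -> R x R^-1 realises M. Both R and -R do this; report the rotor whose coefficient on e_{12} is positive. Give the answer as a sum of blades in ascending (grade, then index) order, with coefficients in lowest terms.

Method: write R = a + b12*e_{12} + b13*e_{13} + b23*e_{23} with a^2 + b12^2 + b13^2 + b23^2 = 1 (so R^-1 = ~R). Expanding the columns R e_j ~R gives tr M = 4a^2 - 1 and, from the antisymmetric part, M21 - M12 = -4a*b12, M13 - M31 = 4a*b13, M32 - M23 = -4a*b23.
Here tr M = \frac{959}{4225}, so a^2 = (1 + tr M)/4 = \frac{1296}{4225} and a = ±\frac{36}{65}. Taking a = \frac{36}{65}: M21 - M12 = -\frac{576}{845}, M13 - M31 = -\frac{6912}{4225}, M32 - M23 = -\frac{432}{845}, giving b12 = \frac{4}{13}, b13 = -\frac{48}{65}, b23 = \frac{3}{13}, i.e. R = \frac{36}{65} + \frac{4}{13} e_{12} - \frac{48}{65} e_{13} + \frac{3}{13} e_{23}.
Its e_{12} coefficient is already positive.
Answer: \frac{36}{65} + \frac{4}{13} e_{12} - \frac{48}{65} e_{13} + \frac{3}{13} e_{23}. Why the constraint matters: R and -R act identically through the sandwich — M has trace \frac{959}{4225} either way — so only the sign condition on e_{12} picks one of the two preimages.


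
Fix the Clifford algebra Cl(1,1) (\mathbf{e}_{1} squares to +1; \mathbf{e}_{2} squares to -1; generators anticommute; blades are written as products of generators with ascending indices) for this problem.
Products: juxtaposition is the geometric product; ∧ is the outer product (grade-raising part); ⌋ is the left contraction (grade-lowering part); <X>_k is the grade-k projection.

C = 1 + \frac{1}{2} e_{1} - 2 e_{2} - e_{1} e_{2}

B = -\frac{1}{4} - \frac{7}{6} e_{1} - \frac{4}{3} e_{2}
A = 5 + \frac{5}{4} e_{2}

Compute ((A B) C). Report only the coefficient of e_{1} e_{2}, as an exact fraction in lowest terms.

step 1: \frac{5}{12} - \frac{35}{6} e_{1} - \frac{335}{48} e_{2} + \frac{35}{24} e_{1} e_{2}
step 2: -\frac{215}{12} + \frac{205}{48} e_{1} - \frac{65}{24} e_{2} + \frac{1555}{96} e_{1} e_{2}
Answer: \frac{1555}{96}


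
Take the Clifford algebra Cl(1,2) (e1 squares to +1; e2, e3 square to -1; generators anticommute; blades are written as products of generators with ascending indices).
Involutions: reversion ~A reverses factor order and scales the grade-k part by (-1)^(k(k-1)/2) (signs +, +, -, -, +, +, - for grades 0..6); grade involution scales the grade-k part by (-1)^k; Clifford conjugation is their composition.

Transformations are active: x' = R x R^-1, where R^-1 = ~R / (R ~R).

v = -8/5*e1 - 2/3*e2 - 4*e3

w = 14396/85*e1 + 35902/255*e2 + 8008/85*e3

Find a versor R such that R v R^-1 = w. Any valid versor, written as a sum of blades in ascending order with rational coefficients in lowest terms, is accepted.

Construction: equal norms (both -3124/225) license R = v + w = 2852/17*e1 + 35732/255*e2 + 7668/85*e3 — nothing changes along that direction, while (v - w)/2 changes sign, so v maps onto w.
Answer: 2852/17*e1 + 35732/255*e2 + 7668/85*e3


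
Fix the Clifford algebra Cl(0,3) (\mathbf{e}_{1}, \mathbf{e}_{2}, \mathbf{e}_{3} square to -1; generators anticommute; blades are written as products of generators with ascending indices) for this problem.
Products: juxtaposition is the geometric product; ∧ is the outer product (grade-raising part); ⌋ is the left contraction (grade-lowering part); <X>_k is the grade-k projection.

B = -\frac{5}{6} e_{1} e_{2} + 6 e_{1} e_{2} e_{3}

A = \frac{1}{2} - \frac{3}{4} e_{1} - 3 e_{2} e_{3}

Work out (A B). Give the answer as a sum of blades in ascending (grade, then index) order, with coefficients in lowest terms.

step 1: 18 e_{1} - \frac{5}{8} e_{2} - \frac{5}{12} e_{1} e_{2} + \frac{5}{2} e_{1} e_{3} + \frac{9}{2} e_{2} e_{3} + 3 e_{1} e_{2} e_{3}
Answer: 18 e_{1} - \frac{5}{8} e_{2} - \frac{5}{12} e_{1} e_{2} + \frac{5}{2} e_{1} e_{3} + \frac{9}{2} e_{2} e_{3} + 3 e_{1} e_{2} e_{3}


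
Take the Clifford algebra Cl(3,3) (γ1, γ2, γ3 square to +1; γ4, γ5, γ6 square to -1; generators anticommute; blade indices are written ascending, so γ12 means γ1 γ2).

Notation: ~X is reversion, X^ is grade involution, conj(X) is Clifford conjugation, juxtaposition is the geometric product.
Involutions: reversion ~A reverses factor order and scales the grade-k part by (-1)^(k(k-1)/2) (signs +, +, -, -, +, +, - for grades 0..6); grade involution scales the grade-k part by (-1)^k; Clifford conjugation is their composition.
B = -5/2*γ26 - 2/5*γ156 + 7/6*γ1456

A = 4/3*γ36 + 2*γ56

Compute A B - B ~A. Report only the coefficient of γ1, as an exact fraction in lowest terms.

first term: 4/5*γ1 - 7/3*γ14 + 10/3*γ23 + 5*γ25 - 8/15*γ135 - 14/9*γ1345
second term: -4/5*γ1 + 7/3*γ14 + 10/3*γ23 + 5*γ25 - 8/15*γ135 - 14/9*γ1345
Answer: 8/5


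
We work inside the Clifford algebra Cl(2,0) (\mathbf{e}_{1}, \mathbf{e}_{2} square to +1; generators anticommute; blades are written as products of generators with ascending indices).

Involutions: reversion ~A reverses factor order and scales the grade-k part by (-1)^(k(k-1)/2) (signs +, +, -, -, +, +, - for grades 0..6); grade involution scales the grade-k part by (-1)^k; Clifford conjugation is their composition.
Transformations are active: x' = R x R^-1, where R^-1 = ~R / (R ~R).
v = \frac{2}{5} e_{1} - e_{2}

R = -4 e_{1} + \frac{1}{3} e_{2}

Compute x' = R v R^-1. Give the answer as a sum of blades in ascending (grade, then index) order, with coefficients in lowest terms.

~R = -4 e_{1} + \frac{1}{3} e_{2}, and R ~R = \frac{145}{9}, so R^-1 = ~R / (\frac{145}{9}).
R v = -\frac{29}{15} + \frac{58}{15} e_{1} e_{2}
Answer: \frac{14}{25} e_{1} + \frac{23}{25} e_{2}


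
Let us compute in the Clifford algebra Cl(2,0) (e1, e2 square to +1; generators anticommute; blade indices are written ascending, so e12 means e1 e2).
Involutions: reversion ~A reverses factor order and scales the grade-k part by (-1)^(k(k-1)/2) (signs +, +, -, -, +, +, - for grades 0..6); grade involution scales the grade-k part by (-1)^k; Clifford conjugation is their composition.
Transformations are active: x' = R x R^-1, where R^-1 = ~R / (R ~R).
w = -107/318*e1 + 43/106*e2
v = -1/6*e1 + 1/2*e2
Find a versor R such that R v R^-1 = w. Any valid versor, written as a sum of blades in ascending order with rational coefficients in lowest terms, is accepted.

Take R = v + w = -80/159*e1 + 48/53*e2. Because q(v) = q(w) = 5/18, conjugation by R sends v exactly to w.
Answer: -80/159*e1 + 48/53*e2


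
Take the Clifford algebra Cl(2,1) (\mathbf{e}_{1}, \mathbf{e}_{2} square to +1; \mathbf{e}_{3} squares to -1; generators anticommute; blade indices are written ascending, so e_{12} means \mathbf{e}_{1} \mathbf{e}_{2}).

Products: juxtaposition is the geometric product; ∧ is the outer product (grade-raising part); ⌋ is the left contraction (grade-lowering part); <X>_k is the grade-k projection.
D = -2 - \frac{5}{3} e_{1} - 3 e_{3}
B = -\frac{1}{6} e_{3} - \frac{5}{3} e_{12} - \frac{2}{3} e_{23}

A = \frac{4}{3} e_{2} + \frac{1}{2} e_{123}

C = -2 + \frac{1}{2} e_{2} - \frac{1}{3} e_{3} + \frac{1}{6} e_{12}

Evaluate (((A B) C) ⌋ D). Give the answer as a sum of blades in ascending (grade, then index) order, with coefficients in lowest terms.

step 1: \frac{17}{9} e_{1} - \frac{1}{18} e_{3} + \frac{1}{12} e_{12} - \frac{2}{9} e_{23}
step 2: -\frac{7}{216} - \frac{269}{72} e_{1} + \frac{13}{54} e_{2} + \frac{2}{9} e_{3} + \frac{7}{9} e_{12} - \frac{16}{27} e_{13} + \frac{17}{36} e_{23} - \frac{1}{27} e_{123}
step 3: \frac{167}{24} + \frac{35}{648} e_{1} + \frac{7}{72} e_{3}
Answer: \frac{167}{24} + \frac{35}{648} e_{1} + \frac{7}{72} e_{3}


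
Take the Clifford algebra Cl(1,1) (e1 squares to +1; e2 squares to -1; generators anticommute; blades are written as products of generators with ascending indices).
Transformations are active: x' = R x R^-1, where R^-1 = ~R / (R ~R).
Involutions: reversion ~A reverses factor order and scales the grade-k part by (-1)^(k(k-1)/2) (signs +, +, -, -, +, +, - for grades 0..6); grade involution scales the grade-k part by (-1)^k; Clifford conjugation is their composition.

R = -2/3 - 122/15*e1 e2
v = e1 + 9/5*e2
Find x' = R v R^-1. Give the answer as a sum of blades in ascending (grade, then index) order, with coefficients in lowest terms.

~R = -2/3 + 122/15*e1 e2, and R ~R = -4928/75, so R^-1 = ~R / (-4928/75).
R v = 1048/75*e1 + 104/15*e2
Answer: -331/462*e1 - 3833/2310*e2


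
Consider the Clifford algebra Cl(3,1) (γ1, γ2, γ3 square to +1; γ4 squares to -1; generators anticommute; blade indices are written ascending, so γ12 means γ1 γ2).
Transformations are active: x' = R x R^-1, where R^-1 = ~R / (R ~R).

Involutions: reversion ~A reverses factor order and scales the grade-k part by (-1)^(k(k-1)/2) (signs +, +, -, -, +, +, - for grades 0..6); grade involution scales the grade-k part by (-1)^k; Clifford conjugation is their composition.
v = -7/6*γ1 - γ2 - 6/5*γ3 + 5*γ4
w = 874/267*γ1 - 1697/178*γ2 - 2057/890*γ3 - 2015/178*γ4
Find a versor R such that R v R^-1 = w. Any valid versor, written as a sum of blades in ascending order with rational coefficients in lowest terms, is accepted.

Take R = v + w = 375/178*γ1 - 1875/178*γ2 - 625/178*γ3 - 1125/178*γ4. Because q(v) = q(w) = -19079/900, conjugation by R sends v exactly to w.
Answer: 375/178*γ1 - 1875/178*γ2 - 625/178*γ3 - 1125/178*γ4


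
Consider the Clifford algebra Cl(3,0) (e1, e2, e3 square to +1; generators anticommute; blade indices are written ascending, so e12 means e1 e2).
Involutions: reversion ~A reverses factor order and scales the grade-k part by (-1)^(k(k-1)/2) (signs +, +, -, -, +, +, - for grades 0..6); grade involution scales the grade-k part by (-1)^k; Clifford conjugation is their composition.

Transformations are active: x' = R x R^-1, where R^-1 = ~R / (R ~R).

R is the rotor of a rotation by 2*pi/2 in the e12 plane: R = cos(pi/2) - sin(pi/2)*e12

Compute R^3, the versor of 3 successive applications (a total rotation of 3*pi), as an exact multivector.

The rotor phase is half the rotation angle and phases add under composition, so 3 steps in the e12 plane accumulate phase 3*(pi/2) = 3*pi/2: R^3 = cos(3*pi/2) - sin(3*pi/2)*e12.
cos(3*pi/2) = 0 and sin(3*pi/2) = -1, so R^3 = e12. The net rotation is 1*pi (after discarding 1 full turn, each of which contributes a factor -1 to the rotor); the rotor keeps the half-angle phase exactly.
Answer: e12
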